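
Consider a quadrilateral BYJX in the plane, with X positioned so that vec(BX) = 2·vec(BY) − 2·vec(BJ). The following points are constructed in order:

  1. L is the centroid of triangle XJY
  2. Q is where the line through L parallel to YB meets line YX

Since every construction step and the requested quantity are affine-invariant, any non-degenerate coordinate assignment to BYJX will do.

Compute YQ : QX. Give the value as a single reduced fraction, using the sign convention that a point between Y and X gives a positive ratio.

YQ:QX = 1/5

Choose coordinates B = (0, 0), Y = (1, 0), J = (0, 1), X = (2, -2).
1. L is the centroid of triangle XJY ⇒ L = (1, -1/3)
2. Q is where the line through L parallel to YB meets line YX ⇒ Q = (7/6, -1/3)
Q = Y + t·(X−Y) with t = 1/6, so YQ:QX = t:(1−t) = 1/6:5/6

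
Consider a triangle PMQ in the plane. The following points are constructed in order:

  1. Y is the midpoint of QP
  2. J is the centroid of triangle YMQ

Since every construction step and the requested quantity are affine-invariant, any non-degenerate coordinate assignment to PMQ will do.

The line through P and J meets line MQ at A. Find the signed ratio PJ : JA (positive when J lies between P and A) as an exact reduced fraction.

Set P = (0, 0), M = (1, 0), Q = (0, 1); any affine frame gives the same invariant.
1. Y is the midpoint of QP ⇒ Y = (0, 1/2)
2. J is the centroid of triangle YMQ ⇒ J = (1/3, 1/2)
line PJ meets MQ at A = (2/5, 3/5)
J = P + t·(A−P) with t = 5/6, so PJ:JA = 5/6:1/6

PJ:JA = 5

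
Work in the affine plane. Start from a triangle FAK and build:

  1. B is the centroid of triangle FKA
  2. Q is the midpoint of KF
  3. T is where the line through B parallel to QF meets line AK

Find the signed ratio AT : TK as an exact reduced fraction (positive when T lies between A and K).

AT:TK = 2

Work in coordinates with F = (0, 0), A = (1, 0), K = (0, 1).
1. B is the centroid of triangle FKA ⇒ B = (1/3, 1/3)
2. Q is the midpoint of KF ⇒ Q = (0, 1/2)
3. T is where the line through B parallel to QF meets line AK ⇒ T = (1/3, 2/3)
T = A + t·(K−A) with t = 2/3, so AT:TK = t:(1−t) = 2/3:1/3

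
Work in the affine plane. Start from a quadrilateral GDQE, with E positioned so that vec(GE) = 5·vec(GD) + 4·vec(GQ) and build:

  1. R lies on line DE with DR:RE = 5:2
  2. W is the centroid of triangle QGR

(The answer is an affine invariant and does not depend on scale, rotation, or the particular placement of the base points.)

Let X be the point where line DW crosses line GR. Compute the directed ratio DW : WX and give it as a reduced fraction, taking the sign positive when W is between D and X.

DW:WX = -29/9

Choose coordinates G = (0, 0), D = (1, 0), Q = (0, 1), E = (5, 4).
1. R lies on line DE with DR:RE = 5:2 ⇒ R = (27/7, 20/7)
2. W is the centroid of triangle QGR ⇒ W = (9/7, 9/7)
line DW meets GR at X = (243/203, 180/203)
W = D + t·(X−D) with t = 29/20, so DW:WX = 29/20:-9/20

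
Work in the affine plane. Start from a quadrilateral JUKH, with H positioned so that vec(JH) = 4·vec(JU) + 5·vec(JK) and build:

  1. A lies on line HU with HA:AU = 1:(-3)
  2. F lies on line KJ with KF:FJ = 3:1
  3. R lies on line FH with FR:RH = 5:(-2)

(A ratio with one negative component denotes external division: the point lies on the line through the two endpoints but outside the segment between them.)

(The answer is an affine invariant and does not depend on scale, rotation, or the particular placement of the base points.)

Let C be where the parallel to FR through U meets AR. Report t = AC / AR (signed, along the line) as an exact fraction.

t = 3

Set J = (0, 0), U = (1, 0), K = (0, 1), H = (4, 5); any affine frame gives the same invariant.
1. A lies on line HU with HA:AU = 1:(-3) ⇒ A = (11/2, 15/2)
2. F lies on line KJ with KF:FJ = 3:1 ⇒ F = (0, 1/4)
3. R lies on line FH with FR:RH = 5:(-2) ⇒ R = (20/3, 49/6)
through U parallel to FR: direction (20/3, 95/12); meets AR at C = (9, 19/2)
C = A + t·(R−A) with t = 3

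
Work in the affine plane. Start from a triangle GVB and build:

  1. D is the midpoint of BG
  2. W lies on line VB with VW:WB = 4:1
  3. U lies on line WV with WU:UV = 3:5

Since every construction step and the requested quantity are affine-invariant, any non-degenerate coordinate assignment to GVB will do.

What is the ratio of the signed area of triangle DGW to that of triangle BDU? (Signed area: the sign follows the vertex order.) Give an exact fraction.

[DGW]:[BDU] = 2/5

Work in coordinates with G = (0, 0), V = (1, 0), B = (0, 1).
1. D is the midpoint of BG ⇒ D = (0, 1/2)
2. W lies on line VB with VW:WB = 4:1 ⇒ W = (1/5, 4/5)
3. U lies on line WV with WU:UV = 3:5 ⇒ U = (1/2, 1/2)
2·[DGW] = 1/10, 2·[BDU] = 1/4
[DGW]:[BDU] = 1/10:1/4 = 2/5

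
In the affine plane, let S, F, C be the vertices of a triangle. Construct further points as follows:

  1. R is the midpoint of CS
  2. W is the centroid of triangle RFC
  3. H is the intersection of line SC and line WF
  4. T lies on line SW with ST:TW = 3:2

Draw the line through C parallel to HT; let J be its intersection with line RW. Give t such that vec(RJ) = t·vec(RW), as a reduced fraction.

Work in coordinates with S = (0, 0), F = (1, 0), C = (0, 1).
1. R is the midpoint of CS ⇒ R = (0, 1/2)
2. W is the centroid of triangle RFC ⇒ W = (1/3, 1/2)
3. H is the intersection of line SC and line WF ⇒ H = (0, 3/4)
4. T lies on line SW with ST:TW = 3:2 ⇒ T = (1/5, 3/10)
through C parallel to HT: direction (1/5, -9/20); meets RW at J = (2/9, 1/2)
J = R + t·(W−R) with t = 2/3

t = 2/3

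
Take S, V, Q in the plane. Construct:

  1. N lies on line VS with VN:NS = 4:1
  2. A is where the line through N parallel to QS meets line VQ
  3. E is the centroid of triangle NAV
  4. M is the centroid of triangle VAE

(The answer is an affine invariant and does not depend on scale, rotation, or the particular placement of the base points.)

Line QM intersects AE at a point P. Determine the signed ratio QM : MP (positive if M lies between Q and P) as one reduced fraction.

QM:MP = -7/4

Choose coordinates S = (0, 0), V = (1, 0), Q = (0, 1).
1. N lies on line VS with VN:NS = 4:1 ⇒ N = (1/5, 0)
2. A is where the line through N parallel to QS meets line VQ ⇒ A = (1/5, 4/5)
3. E is the centroid of triangle NAV ⇒ E = (7/15, 4/15)
4. M is the centroid of triangle VAE ⇒ M = (5/9, 16/45)
line QM meets AE at P = (5/21, 76/105)
M = Q + t·(P−Q) with t = 7/3, so QM:MP = 7/3:-4/3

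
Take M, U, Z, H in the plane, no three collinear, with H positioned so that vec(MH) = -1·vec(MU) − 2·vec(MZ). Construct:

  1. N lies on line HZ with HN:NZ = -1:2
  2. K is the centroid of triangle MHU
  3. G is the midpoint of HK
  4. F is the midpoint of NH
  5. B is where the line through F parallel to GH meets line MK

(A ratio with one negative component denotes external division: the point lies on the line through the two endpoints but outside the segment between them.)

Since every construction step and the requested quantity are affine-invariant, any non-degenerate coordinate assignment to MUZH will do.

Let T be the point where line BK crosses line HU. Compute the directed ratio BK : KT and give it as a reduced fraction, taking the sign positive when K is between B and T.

Assign M = (0, 0), U = (1, 0), Z = (0, 1), H = (-1, -2) — the answer is frame-independent, so this choice is without loss of generality.
1. N lies on line HZ with HN:NZ = -1:2 ⇒ N = (-2, -5)
2. K is the centroid of triangle MHU ⇒ K = (0, -2/3)
3. G is the midpoint of HK ⇒ G = (-1/2, -4/3)
4. F is the midpoint of NH ⇒ F = (-3/2, -7/2)
5. B is where the line through F parallel to GH meets line MK ⇒ B = (0, -3/2)
line BK meets HU at T = (0, -1)
K = B + t·(T−B) with t = 5/3, so BK:KT = 5/3:-2/3

BK:KT = -5/2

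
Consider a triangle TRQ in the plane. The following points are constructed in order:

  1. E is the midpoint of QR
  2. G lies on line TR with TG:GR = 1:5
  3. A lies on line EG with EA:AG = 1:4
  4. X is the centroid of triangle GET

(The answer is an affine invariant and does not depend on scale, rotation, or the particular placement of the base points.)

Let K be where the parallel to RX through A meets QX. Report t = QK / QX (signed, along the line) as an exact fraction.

t = 71/110

Work in coordinates with T = (0, 0), R = (1, 0), Q = (0, 1).
1. E is the midpoint of QR ⇒ E = (1/2, 1/2)
2. G lies on line TR with TG:GR = 1:5 ⇒ G = (1/6, 0)
3. A lies on line EG with EA:AG = 1:4 ⇒ A = (13/30, 2/5)
4. X is the centroid of triangle GET ⇒ X = (2/9, 1/6)
through A parallel to RX: direction (-7/9, 1/6); meets QX at K = (71/495, 61/132)
K = Q + t·(X−Q) with t = 71/110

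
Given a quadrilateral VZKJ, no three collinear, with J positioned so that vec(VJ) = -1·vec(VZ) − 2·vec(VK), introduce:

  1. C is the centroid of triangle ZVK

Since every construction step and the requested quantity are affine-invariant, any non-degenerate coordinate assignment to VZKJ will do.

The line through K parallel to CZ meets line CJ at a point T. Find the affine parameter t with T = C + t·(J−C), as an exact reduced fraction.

t = -1/6

Choose coordinates V = (0, 0), Z = (1, 0), K = (0, 1), J = (-1, -2).
1. C is the centroid of triangle ZVK ⇒ C = (1/3, 1/3)
through K parallel to CZ: direction (2/3, -1/3); meets CJ at T = (5/9, 13/18)
T = C + t·(J−C) with t = -1/6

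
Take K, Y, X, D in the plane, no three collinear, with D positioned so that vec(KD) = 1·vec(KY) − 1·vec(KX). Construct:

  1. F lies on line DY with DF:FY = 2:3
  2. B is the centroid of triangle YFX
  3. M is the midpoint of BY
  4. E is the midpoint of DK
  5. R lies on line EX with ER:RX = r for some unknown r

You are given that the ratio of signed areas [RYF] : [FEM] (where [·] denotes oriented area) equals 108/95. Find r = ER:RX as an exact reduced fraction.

Assign K = (0, 0), Y = (1, 0), X = (0, 1), D = (1, -1) — the answer is frame-independent, so this choice is without loss of generality.
1. F lies on line DY with DF:FY = 2:3 ⇒ F = (1, -3/5)
2. B is the centroid of triangle YFX ⇒ B = (2/3, 2/15)
3. M is the midpoint of BY ⇒ M = (5/6, 1/15)
4. E is the midpoint of DK ⇒ E = (1/2, -1/2)
5. With ER:RX = r, write λ = r/(r+1) so R = E + λ·(X−E); R is affine-linear in λ
Every point depending on R is an affine combination of R and λ-independent points, so each such coordinate is linear in λ; the λ² term in each signed area is a multiple of (X−E)×(X−E) = 0, so 2·[RYF] and 2·[FEM] are each linear in λ. Evaluating at λ=0 and λ=1:
  2·[RYF] = -3/10·λ − 3/10,   2·[FEM] = -19/60
So [RYF]:[FEM] = (-3/10·λ − 3/10) / (-19/60). Setting this equal to 108/95:
  -3/10·λ − 3/10 = 108/95·(-19/60)  ⇒  λ = 1/5
Then r = λ/(1−λ) = (1/5)/(4/5) = 1/4. Check: with r = 1/4, R = (2/5, -1/5) and [RYF]:[FEM] = 108/95 as required.

r = 1/4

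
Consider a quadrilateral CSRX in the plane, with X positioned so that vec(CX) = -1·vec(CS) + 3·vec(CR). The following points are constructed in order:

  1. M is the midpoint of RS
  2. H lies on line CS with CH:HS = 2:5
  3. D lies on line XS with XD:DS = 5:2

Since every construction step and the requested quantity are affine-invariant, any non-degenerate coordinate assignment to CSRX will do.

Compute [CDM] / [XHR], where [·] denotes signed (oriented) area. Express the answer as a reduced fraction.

Set C = (0, 0), S = (1, 0), R = (0, 1), X = (-1, 3); any affine frame gives the same invariant.
1. M is the midpoint of RS ⇒ M = (1/2, 1/2)
2. H lies on line CS with CH:HS = 2:5 ⇒ H = (2/7, 0)
3. D lies on line XS with XD:DS = 5:2 ⇒ D = (3/7, 6/7)
2·[CDM] = -3/14, 2·[XHR] = 3/7
[CDM]:[XHR] = -3/14:3/7 = -1/2

[CDM]:[XHR] = -1/2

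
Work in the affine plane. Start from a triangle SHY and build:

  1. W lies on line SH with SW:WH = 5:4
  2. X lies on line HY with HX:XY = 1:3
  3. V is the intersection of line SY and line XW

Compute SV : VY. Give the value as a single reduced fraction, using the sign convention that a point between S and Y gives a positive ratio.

SV:VY = -5/12

Work in coordinates with S = (0, 0), H = (1, 0), Y = (0, 1).
1. W lies on line SH with SW:WH = 5:4 ⇒ W = (5/9, 0)
2. X lies on line HY with HX:XY = 1:3 ⇒ X = (3/4, 1/4)
3. V is the intersection of line SY and line XW ⇒ V = (0, -5/7)
V = S + t·(Y−S) with t = -5/7, so SV:VY = t:(1−t) = -5/7:12/7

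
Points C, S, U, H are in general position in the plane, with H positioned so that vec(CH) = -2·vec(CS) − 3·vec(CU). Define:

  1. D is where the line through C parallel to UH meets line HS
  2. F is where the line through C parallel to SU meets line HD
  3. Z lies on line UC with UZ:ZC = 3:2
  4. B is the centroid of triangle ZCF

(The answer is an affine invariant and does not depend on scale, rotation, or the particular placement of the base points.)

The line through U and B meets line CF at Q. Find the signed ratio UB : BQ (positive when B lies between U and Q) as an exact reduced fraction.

UB:BQ = 13/2

Assign C = (0, 0), S = (1, 0), U = (0, 1), H = (-2, -3) — the answer is frame-independent, so this choice is without loss of generality.
1. D is where the line through C parallel to UH meets line HS ⇒ D = (-1, -2)
2. F is where the line through C parallel to SU meets line HD ⇒ F = (1/2, -1/2)
3. Z lies on line UC with UZ:ZC = 3:2 ⇒ Z = (0, 2/5)
4. B is the centroid of triangle ZCF ⇒ B = (1/6, -1/30)
line UB meets CF at Q = (5/26, -5/26)
B = U + t·(Q−U) with t = 13/15, so UB:BQ = 13/15:2/15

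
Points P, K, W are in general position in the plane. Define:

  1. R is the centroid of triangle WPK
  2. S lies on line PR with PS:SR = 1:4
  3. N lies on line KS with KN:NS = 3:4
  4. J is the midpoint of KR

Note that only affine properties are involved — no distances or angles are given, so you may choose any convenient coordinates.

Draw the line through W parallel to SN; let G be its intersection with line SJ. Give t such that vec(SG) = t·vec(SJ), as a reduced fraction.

t = 13/2

Work in coordinates with P = (0, 0), K = (1, 0), W = (0, 1).
1. R is the centroid of triangle WPK ⇒ R = (1/3, 1/3)
2. S lies on line PR with PS:SR = 1:4 ⇒ S = (1/15, 1/15)
3. N lies on line KS with KN:NS = 3:4 ⇒ N = (3/5, 1/35)
4. J is the midpoint of KR ⇒ J = (2/3, 1/6)
through W parallel to SN: direction (8/15, -4/105); meets SJ at G = (119/30, 43/60)
G = S + t·(J−S) with t = 13/2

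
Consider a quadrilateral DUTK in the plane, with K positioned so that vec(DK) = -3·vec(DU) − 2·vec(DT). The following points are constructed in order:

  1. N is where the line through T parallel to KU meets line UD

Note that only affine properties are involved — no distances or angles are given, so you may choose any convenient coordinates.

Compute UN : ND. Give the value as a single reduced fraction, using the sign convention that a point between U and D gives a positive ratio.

UN:ND = -3/2

Work in coordinates with D = (0, 0), U = (1, 0), T = (0, 1), K = (-3, -2).
1. N is where the line through T parallel to KU meets line UD ⇒ N = (-2, 0)
N = U + t·(D−U) with t = 3, so UN:ND = t:(1−t) = 3:-2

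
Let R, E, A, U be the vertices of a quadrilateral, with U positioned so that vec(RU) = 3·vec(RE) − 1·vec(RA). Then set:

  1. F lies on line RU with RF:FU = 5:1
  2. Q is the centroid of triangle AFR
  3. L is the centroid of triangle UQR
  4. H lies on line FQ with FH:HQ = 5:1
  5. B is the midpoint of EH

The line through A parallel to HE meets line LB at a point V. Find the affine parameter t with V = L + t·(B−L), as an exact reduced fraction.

Set R = (0, 0), E = (1, 0), A = (0, 1), U = (3, -1); any affine frame gives the same invariant.
1. F lies on line RU with RF:FU = 5:1 ⇒ F = (5/2, -5/6)
2. Q is the centroid of triangle AFR ⇒ Q = (5/6, 1/18)
3. L is the centroid of triangle UQR ⇒ L = (23/18, -17/54)
4. H lies on line FQ with FH:HQ = 5:1 ⇒ H = (10/9, -5/54)
5. B is the midpoint of EH ⇒ B = (19/18, -5/108)
through A parallel to HE: direction (-1/9, 5/54); meets LB at V = (11/18, 53/108)
V = L + t·(B−L) with t = 3

t = 3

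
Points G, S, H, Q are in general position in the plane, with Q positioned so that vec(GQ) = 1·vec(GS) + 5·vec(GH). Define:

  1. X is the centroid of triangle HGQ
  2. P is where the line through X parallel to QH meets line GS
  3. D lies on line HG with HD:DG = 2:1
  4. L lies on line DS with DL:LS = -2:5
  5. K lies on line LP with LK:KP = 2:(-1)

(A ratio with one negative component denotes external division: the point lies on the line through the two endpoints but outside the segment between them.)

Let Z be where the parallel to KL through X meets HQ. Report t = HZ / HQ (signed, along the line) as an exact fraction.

t = 37/138

Choose coordinates G = (0, 0), S = (1, 0), H = (0, 1), Q = (1, 5).
1. X is the centroid of triangle HGQ ⇒ X = (1/3, 2)
2. P is where the line through X parallel to QH meets line GS ⇒ P = (-1/6, 0)
3. D lies on line HG with HD:DG = 2:1 ⇒ D = (0, 1/3)
4. L lies on line DS with DL:LS = -2:5 ⇒ L = (-2/3, 5/9)
5. K lies on line LP with LK:KP = 2:(-1) ⇒ K = (1/3, -5/9)
through X parallel to KL: direction (-1, 10/9); meets HQ at Z = (37/138, 143/69)
Z = H + t·(Q−H) with t = 37/138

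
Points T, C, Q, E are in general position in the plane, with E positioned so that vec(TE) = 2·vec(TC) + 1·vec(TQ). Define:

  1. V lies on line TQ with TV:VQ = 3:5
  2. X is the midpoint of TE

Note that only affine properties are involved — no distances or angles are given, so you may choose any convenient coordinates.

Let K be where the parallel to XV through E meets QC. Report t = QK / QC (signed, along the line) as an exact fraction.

t = 2/9

Choose coordinates T = (0, 0), C = (1, 0), Q = (0, 1), E = (2, 1).
1. V lies on line TQ with TV:VQ = 3:5 ⇒ V = (0, 3/8)
2. X is the midpoint of TE ⇒ X = (1, 1/2)
through E parallel to XV: direction (-1, -1/8); meets QC at K = (2/9, 7/9)
K = Q + t·(C−Q) with t = 2/9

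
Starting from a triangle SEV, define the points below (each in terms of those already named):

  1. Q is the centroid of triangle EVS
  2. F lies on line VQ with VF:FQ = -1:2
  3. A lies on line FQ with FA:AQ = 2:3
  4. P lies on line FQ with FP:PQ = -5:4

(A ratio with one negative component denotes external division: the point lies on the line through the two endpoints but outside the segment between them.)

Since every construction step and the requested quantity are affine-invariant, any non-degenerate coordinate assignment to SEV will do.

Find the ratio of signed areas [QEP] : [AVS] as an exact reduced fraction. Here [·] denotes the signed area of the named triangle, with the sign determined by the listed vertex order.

[QEP]:[AVS] = 40

Set S = (0, 0), E = (1, 0), V = (0, 1); any affine frame gives the same invariant.
1. Q is the centroid of triangle EVS ⇒ Q = (1/3, 1/3)
2. F lies on line VQ with VF:FQ = -1:2 ⇒ F = (-1/3, 5/3)
3. A lies on line FQ with FA:AQ = 2:3 ⇒ A = (-1/15, 17/15)
4. P lies on line FQ with FP:PQ = -5:4 ⇒ P = (3, -5)
2·[QEP] = -8/3, 2·[AVS] = -1/15
[QEP]:[AVS] = -8/3:-1/15 = 40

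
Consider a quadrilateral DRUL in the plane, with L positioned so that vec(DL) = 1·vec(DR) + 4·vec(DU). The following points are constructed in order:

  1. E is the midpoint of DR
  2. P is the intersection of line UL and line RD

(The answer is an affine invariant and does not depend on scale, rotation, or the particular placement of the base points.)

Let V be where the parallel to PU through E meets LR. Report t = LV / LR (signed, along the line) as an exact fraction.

Choose coordinates D = (0, 0), R = (1, 0), U = (0, 1), L = (1, 4).
1. E is the midpoint of DR ⇒ E = (1/2, 0)
2. P is the intersection of line UL and line RD ⇒ P = (-1/3, 0)
through E parallel to PU: direction (1/3, 1); meets LR at V = (1, 3/2)
V = L + t·(R−L) with t = 5/8

t = 5/8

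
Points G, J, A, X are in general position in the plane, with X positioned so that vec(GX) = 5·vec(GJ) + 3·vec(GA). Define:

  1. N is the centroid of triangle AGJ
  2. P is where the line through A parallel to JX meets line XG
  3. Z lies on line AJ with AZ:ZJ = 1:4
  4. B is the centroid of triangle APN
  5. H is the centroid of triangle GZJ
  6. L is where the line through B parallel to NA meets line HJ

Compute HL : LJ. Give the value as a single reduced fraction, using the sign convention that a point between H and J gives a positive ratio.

HL:LJ = -139/160

Assign G = (0, 0), J = (1, 0), A = (0, 1), X = (5, 3) — the answer is frame-independent, so this choice is without loss of generality.
1. N is the centroid of triangle AGJ ⇒ N = (1/3, 1/3)
2. P is where the line through A parallel to JX meets line XG ⇒ P = (-20/3, -4)
3. Z lies on line AJ with AZ:ZJ = 1:4 ⇒ Z = (1/5, 4/5)
4. B is the centroid of triangle APN ⇒ B = (-19/9, -8/9)
5. H is the centroid of triangle GZJ ⇒ H = (2/5, 4/15)
6. L is where the line through B parallel to NA meets line HJ ⇒ L = (-25/7, 128/63)
L = H + t·(J−H) with t = -139/21, so HL:LJ = t:(1−t) = -139/21:160/21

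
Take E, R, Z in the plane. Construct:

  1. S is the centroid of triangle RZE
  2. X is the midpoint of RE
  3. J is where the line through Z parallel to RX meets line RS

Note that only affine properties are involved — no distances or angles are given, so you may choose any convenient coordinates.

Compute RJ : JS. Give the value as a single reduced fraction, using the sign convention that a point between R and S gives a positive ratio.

RJ:JS = -3/2

Assign E = (0, 0), R = (1, 0), Z = (0, 1) — the answer is frame-independent, so this choice is without loss of generality.
1. S is the centroid of triangle RZE ⇒ S = (1/3, 1/3)
2. X is the midpoint of RE ⇒ X = (1/2, 0)
3. J is where the line through Z parallel to RX meets line RS ⇒ J = (-1, 1)
J = R + t·(S−R) with t = 3, so RJ:JS = t:(1−t) = 3:-2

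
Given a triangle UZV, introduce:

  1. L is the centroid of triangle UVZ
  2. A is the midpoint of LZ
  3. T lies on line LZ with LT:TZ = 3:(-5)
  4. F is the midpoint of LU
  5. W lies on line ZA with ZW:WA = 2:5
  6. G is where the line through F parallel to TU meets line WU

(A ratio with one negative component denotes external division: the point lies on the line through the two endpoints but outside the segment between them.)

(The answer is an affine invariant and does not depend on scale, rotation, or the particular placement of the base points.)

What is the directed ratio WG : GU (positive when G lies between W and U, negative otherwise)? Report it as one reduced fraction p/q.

Work in coordinates with U = (0, 0), Z = (1, 0), V = (0, 1).
1. L is the centroid of triangle UVZ ⇒ L = (1/3, 1/3)
2. A is the midpoint of LZ ⇒ A = (2/3, 1/6)
3. T lies on line LZ with LT:TZ = 3:(-5) ⇒ T = (-2/3, 5/6)
4. F is the midpoint of LU ⇒ F = (1/6, 1/6)
5. W lies on line ZA with ZW:WA = 2:5 ⇒ W = (19/21, 1/21)
6. G is where the line through F parallel to TU meets line WU ⇒ G = (19/66, 1/66)
G = W + t·(U−W) with t = 15/22, so WG:GU = t:(1−t) = 15/22:7/22

WG:GU = 15/7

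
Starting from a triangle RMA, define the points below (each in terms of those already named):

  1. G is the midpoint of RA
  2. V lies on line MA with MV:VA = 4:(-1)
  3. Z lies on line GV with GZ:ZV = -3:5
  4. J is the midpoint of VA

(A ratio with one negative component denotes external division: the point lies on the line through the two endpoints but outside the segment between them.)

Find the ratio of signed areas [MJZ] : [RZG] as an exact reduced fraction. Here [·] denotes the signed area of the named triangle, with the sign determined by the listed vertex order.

Choose coordinates R = (0, 0), M = (1, 0), A = (0, 1).
1. G is the midpoint of RA ⇒ G = (0, 1/2)
2. V lies on line MA with MV:VA = 4:(-1) ⇒ V = (-1/3, 4/3)
3. Z lies on line GV with GZ:ZV = -3:5 ⇒ Z = (1/2, -3/4)
4. J is the midpoint of VA ⇒ J = (-1/6, 7/6)
2·[MJZ] = 35/24, 2·[RZG] = 1/4
[MJZ]:[RZG] = 35/24:1/4 = 35/6

[MJZ]:[RZG] = 35/6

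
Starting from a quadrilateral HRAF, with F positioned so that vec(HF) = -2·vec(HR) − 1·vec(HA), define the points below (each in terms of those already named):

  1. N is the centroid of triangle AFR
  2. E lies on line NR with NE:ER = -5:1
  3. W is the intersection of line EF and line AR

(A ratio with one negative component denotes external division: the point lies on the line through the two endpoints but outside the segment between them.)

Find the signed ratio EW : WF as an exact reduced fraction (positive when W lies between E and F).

EW:WF = 1/12

Set H = (0, 0), R = (1, 0), A = (0, 1), F = (-2, -1); any affine frame gives the same invariant.
1. N is the centroid of triangle AFR ⇒ N = (-1/3, 0)
2. E lies on line NR with NE:ER = -5:1 ⇒ E = (4/3, 0)
3. W is the intersection of line EF and line AR ⇒ W = (14/13, -1/13)
W = E + t·(F−E) with t = 1/13, so EW:WF = t:(1−t) = 1/13:12/13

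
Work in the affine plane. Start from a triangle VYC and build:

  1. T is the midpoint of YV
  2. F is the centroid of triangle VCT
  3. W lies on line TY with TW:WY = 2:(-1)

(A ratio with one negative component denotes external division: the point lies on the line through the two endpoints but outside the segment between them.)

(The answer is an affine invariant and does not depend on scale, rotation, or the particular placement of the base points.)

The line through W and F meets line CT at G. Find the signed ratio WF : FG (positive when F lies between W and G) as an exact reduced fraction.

Work in coordinates with V = (0, 0), Y = (1, 0), C = (0, 1).
1. T is the midpoint of YV ⇒ T = (1/2, 0)
2. F is the centroid of triangle VCT ⇒ F = (1/6, 1/3)
3. W lies on line TY with TW:WY = 2:(-1) ⇒ W = (3/2, 0)
line WF meets CT at G = (5/14, 2/7)
F = W + t·(G−W) with t = 7/6, so WF:FG = 7/6:-1/6

WF:FG = -7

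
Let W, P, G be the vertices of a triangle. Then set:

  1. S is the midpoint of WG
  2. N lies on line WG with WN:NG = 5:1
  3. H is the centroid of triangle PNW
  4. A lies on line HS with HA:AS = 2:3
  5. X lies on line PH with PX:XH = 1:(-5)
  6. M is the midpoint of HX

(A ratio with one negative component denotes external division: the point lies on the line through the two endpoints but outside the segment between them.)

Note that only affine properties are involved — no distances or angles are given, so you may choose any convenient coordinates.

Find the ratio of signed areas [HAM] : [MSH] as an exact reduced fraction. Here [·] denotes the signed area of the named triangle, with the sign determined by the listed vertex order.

[HAM]:[MSH] = -2/5

Choose coordinates W = (0, 0), P = (1, 0), G = (0, 1).
1. S is the midpoint of WG ⇒ S = (0, 1/2)
2. N lies on line WG with WN:NG = 5:1 ⇒ N = (0, 5/6)
3. H is the centroid of triangle PNW ⇒ H = (1/3, 5/18)
4. A lies on line HS with HA:AS = 2:3 ⇒ A = (1/5, 11/30)
5. X lies on line PH with PX:XH = 1:(-5) ⇒ X = (7/6, -5/72)
6. M is the midpoint of HX ⇒ M = (3/4, 5/48)
2·[HAM] = -1/72, 2·[MSH] = 5/144
[HAM]:[MSH] = -1/72:5/144 = -2/5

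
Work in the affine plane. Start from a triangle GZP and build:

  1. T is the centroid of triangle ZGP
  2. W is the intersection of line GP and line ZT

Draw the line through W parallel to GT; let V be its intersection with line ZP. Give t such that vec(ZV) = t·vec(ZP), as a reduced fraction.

t = 3/4

Choose coordinates G = (0, 0), Z = (1, 0), P = (0, 1).
1. T is the centroid of triangle ZGP ⇒ T = (1/3, 1/3)
2. W is the intersection of line GP and line ZT ⇒ W = (0, 1/2)
through W parallel to GT: direction (1/3, 1/3); meets ZP at V = (1/4, 3/4)
V = Z + t·(P−Z) with t = 3/4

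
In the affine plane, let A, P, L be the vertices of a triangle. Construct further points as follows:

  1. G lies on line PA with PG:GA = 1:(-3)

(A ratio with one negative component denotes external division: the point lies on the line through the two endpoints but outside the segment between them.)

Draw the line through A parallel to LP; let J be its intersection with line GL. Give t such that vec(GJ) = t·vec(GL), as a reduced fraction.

Assign A = (0, 0), P = (1, 0), L = (0, 1) — the answer is frame-independent, so this choice is without loss of generality.
1. G lies on line PA with PG:GA = 1:(-3) ⇒ G = (3/2, 0)
through A parallel to LP: direction (1, -1); meets GL at J = (-3, 3)
J = G + t·(L−G) with t = 3

t = 3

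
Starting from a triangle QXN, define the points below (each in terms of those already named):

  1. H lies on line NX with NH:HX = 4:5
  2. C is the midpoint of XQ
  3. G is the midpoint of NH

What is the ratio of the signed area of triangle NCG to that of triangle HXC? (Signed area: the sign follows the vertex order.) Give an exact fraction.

Assign Q = (0, 0), X = (1, 0), N = (0, 1) — the answer is frame-independent, so this choice is without loss of generality.
1. H lies on line NX with NH:HX = 4:5 ⇒ H = (4/9, 5/9)
2. C is the midpoint of XQ ⇒ C = (1/2, 0)
3. G is the midpoint of NH ⇒ G = (2/9, 7/9)
2·[NCG] = 1/9, 2·[HXC] = -5/18
[NCG]:[HXC] = 1/9:-5/18 = -2/5

[NCG]:[HXC] = -2/5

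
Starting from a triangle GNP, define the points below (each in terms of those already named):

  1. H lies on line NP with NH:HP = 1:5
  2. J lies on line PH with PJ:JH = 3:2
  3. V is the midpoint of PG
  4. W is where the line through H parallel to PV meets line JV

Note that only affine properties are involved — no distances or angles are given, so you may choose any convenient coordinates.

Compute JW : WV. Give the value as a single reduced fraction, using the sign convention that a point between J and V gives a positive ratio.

JW:WV = -2/5

Work in coordinates with G = (0, 0), N = (1, 0), P = (0, 1).
1. H lies on line NP with NH:HP = 1:5 ⇒ H = (5/6, 1/6)
2. J lies on line PH with PJ:JH = 3:2 ⇒ J = (1/2, 1/2)
3. V is the midpoint of PG ⇒ V = (0, 1/2)
4. W is where the line through H parallel to PV meets line JV ⇒ W = (5/6, 1/2)
W = J + t·(V−J) with t = -2/3, so JW:WV = t:(1−t) = -2/3:5/3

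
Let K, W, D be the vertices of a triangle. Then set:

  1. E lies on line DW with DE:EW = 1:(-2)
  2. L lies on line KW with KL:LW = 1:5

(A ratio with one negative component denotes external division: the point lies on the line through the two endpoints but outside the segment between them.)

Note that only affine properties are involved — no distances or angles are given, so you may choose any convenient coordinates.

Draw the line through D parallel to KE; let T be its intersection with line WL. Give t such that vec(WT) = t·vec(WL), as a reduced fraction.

t = 3/5

Work in coordinates with K = (0, 0), W = (1, 0), D = (0, 1).
1. E lies on line DW with DE:EW = 1:(-2) ⇒ E = (-1, 2)
2. L lies on line KW with KL:LW = 1:5 ⇒ L = (1/6, 0)
through D parallel to KE: direction (-1, 2); meets WL at T = (1/2, 0)
T = W + t·(L−W) with t = 3/5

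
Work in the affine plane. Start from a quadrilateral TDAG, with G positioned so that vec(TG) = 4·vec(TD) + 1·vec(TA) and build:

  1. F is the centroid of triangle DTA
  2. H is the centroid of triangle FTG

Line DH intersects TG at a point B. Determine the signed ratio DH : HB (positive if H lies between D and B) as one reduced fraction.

DH:HB = -4

Set T = (0, 0), D = (1, 0), A = (0, 1), G = (4, 1); any affine frame gives the same invariant.
1. F is the centroid of triangle DTA ⇒ F = (1/3, 1/3)
2. H is the centroid of triangle FTG ⇒ H = (13/9, 4/9)
line DH meets TG at B = (4/3, 1/3)
H = D + t·(B−D) with t = 4/3, so DH:HB = 4/3:-1/3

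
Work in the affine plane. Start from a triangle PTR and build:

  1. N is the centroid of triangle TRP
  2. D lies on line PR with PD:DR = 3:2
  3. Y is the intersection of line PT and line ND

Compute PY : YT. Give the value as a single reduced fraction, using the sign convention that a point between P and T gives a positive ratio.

Work in coordinates with P = (0, 0), T = (1, 0), R = (0, 1).
1. N is the centroid of triangle TRP ⇒ N = (1/3, 1/3)
2. D lies on line PR with PD:DR = 3:2 ⇒ D = (0, 3/5)
3. Y is the intersection of line PT and line ND ⇒ Y = (3/4, 0)
Y = P + t·(T−P) with t = 3/4, so PY:YT = t:(1−t) = 3/4:1/4

PY:YT = 3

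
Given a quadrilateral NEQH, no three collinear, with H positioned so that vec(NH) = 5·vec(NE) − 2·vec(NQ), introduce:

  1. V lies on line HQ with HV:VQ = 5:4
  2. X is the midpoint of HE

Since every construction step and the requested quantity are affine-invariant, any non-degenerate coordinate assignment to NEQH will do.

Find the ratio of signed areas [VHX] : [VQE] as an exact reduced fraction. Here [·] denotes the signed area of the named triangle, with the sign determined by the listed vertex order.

Choose coordinates N = (0, 0), E = (1, 0), Q = (0, 1), H = (5, -2).
1. V lies on line HQ with HV:VQ = 5:4 ⇒ V = (20/9, -1/3)
2. X is the midpoint of HE ⇒ X = (3, -1)
2·[VHX] = -5/9, 2·[VQE] = 8/9
[VHX]:[VQE] = -5/9:8/9 = -5/8

[VHX]:[VQE] = -5/8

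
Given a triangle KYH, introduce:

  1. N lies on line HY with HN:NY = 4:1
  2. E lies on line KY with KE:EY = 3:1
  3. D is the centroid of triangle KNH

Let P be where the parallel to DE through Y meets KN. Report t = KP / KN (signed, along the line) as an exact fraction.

Set K = (0, 0), Y = (1, 0), H = (0, 1); any affine frame gives the same invariant.
1. N lies on line HY with HN:NY = 4:1 ⇒ N = (4/5, 1/5)
2. E lies on line KY with KE:EY = 3:1 ⇒ E = (3/4, 0)
3. D is the centroid of triangle KNH ⇒ D = (4/15, 2/5)
through Y parallel to DE: direction (29/60, -2/5); meets KN at P = (96/125, 24/125)
P = K + t·(N−K) with t = 24/25

t = 24/25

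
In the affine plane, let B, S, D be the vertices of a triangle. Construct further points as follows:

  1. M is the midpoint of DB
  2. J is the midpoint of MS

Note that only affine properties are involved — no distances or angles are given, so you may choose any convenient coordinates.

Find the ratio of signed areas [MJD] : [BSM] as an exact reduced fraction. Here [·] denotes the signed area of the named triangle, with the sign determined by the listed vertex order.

[MJD]:[BSM] = 1/2

Set B = (0, 0), S = (1, 0), D = (0, 1); any affine frame gives the same invariant.
1. M is the midpoint of DB ⇒ M = (0, 1/2)
2. J is the midpoint of MS ⇒ J = (1/2, 1/4)
2·[MJD] = 1/4, 2·[BSM] = 1/2
[MJD]:[BSM] = 1/4:1/2 = 1/2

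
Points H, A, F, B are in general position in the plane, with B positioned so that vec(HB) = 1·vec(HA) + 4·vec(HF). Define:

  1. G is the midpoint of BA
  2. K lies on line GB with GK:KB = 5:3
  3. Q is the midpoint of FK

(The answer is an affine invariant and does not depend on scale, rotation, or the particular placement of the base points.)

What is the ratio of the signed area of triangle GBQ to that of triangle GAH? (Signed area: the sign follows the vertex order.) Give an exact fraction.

[GBQ]:[GAH] = -1/2

Set H = (0, 0), A = (1, 0), F = (0, 1), B = (1, 4); any affine frame gives the same invariant.
1. G is the midpoint of BA ⇒ G = (1, 2)
2. K lies on line GB with GK:KB = 5:3 ⇒ K = (1, 13/4)
3. Q is the midpoint of FK ⇒ Q = (1/2, 17/8)
2·[GBQ] = 1, 2·[GAH] = -2
[GBQ]:[GAH] = 1:-2 = -1/2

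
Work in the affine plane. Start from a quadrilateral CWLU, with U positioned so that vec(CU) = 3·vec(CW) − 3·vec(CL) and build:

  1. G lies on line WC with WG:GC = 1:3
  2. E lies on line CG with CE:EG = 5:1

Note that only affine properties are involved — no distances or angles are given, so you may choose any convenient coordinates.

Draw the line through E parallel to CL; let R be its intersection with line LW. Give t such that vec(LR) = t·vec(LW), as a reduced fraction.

Choose coordinates C = (0, 0), W = (1, 0), L = (0, 1), U = (3, -3).
1. G lies on line WC with WG:GC = 1:3 ⇒ G = (3/4, 0)
2. E lies on line CG with CE:EG = 5:1 ⇒ E = (5/8, 0)
through E parallel to CL: direction (0, 1); meets LW at R = (5/8, 3/8)
R = L + t·(W−L) with t = 5/8

t = 5/8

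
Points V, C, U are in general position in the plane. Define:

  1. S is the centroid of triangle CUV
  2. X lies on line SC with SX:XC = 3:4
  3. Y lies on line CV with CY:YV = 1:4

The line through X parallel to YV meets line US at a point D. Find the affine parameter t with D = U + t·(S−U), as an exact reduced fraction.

t = 17/14

Work in coordinates with V = (0, 0), C = (1, 0), U = (0, 1).
1. S is the centroid of triangle CUV ⇒ S = (1/3, 1/3)
2. X lies on line SC with SX:XC = 3:4 ⇒ X = (13/21, 4/21)
3. Y lies on line CV with CY:YV = 1:4 ⇒ Y = (4/5, 0)
through X parallel to YV: direction (-4/5, 0); meets US at D = (17/42, 4/21)
D = U + t·(S−U) with t = 17/14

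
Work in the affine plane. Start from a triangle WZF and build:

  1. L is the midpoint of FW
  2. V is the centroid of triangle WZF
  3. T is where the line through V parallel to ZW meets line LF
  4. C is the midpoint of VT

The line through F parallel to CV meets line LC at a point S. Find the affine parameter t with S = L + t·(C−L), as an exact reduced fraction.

t = -3

Work in coordinates with W = (0, 0), Z = (1, 0), F = (0, 1).
1. L is the midpoint of FW ⇒ L = (0, 1/2)
2. V is the centroid of triangle WZF ⇒ V = (1/3, 1/3)
3. T is where the line through V parallel to ZW meets line LF ⇒ T = (0, 1/3)
4. C is the midpoint of VT ⇒ C = (1/6, 1/3)
through F parallel to CV: direction (1/6, 0); meets LC at S = (-1/2, 1)
S = L + t·(C−L) with t = -3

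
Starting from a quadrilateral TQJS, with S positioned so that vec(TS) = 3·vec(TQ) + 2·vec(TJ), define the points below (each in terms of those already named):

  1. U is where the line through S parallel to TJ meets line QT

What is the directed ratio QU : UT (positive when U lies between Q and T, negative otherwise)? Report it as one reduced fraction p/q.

QU:UT = -2/3

Choose coordinates T = (0, 0), Q = (1, 0), J = (0, 1), S = (3, 2).
1. U is where the line through S parallel to TJ meets line QT ⇒ U = (3, 0)
U = Q + t·(T−Q) with t = -2, so QU:UT = t:(1−t) = -2:3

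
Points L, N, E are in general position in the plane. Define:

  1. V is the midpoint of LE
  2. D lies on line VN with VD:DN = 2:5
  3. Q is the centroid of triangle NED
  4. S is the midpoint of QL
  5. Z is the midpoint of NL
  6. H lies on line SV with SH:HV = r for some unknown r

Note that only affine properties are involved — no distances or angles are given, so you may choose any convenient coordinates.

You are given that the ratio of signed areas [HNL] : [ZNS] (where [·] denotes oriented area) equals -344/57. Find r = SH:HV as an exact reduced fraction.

r = -5/2

Choose coordinates L = (0, 0), N = (1, 0), E = (0, 1).
1. V is the midpoint of LE ⇒ V = (0, 1/2)
2. D lies on line VN with VD:DN = 2:5 ⇒ D = (2/7, 5/14)
3. Q is the centroid of triangle NED ⇒ Q = (3/7, 19/42)
4. S is the midpoint of QL ⇒ S = (3/14, 19/84)
5. Z is the midpoint of NL ⇒ Z = (1/2, 0)
6. With SH:HV = r, write λ = r/(r+1) so H = S + λ·(V−S); H is affine-linear in λ
Every point depending on H is an affine combination of H and λ-independent points, so each such coordinate is linear in λ; the λ² term in each signed area is a multiple of (V−S)×(V−S) = 0, so 2·[HNL] and 2·[ZNS] are each linear in λ. Evaluating at λ=0 and λ=1:
  2·[HNL] = -23/84·λ − 19/84,   2·[ZNS] = 19/168
So [HNL]:[ZNS] = (-23/84·λ − 19/84) / (19/168). Setting this equal to -344/57:
  -23/84·λ − 19/84 = -344/57·(19/168)  ⇒  λ = 5/3
Then r = λ/(1−λ) = (5/3)/(-2/3) = -5/2. Check: with r = -5/2, H = (-1/7, 43/63) and [HNL]:[ZNS] = -344/57 as required.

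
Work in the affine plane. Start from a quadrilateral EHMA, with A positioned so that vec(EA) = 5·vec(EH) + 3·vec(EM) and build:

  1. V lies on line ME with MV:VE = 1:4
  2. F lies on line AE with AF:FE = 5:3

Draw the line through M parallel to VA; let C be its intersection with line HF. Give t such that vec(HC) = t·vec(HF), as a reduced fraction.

t = 72/37

Assign E = (0, 0), H = (1, 0), M = (0, 1), A = (5, 3) — the answer is frame-independent, so this choice is without loss of generality.
1. V lies on line ME with MV:VE = 1:4 ⇒ V = (0, 4/5)
2. F lies on line AE with AF:FE = 5:3 ⇒ F = (15/8, 9/8)
through M parallel to VA: direction (5, 11/5); meets HF at C = (100/37, 81/37)
C = H + t·(F−H) with t = 72/37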